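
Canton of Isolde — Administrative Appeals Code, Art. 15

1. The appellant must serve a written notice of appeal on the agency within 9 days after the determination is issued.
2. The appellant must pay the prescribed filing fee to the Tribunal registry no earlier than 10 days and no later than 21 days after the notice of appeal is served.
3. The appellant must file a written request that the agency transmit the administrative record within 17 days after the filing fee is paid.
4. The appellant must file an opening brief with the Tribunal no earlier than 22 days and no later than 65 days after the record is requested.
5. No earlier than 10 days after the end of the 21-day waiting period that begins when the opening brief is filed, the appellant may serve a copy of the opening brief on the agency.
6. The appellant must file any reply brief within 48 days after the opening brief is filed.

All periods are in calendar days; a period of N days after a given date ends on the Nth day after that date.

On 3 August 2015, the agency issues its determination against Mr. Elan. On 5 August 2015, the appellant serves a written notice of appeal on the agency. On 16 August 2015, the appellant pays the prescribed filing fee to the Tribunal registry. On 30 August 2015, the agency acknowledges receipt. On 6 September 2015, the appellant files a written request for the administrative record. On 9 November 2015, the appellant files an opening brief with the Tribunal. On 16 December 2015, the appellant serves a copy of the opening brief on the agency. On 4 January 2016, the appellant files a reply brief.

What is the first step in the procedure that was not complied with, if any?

Step 3

(1) due by 3 August 2015 + 9 days = 12 August 2015; completed 5 August 2015, before the deadline.
(2) the permitted window runs from 5 August 2015 + 10 = 15 August 2015 to 5 August 2015 + 21 = 26 August 2015; done 16 August 2015 — within the window.
(3) due by 16 August 2015 + 17 days = 2 September 2015; 6 September 2015 misses that deadline by 4 days.
The procedure was therefore not followed at step 3.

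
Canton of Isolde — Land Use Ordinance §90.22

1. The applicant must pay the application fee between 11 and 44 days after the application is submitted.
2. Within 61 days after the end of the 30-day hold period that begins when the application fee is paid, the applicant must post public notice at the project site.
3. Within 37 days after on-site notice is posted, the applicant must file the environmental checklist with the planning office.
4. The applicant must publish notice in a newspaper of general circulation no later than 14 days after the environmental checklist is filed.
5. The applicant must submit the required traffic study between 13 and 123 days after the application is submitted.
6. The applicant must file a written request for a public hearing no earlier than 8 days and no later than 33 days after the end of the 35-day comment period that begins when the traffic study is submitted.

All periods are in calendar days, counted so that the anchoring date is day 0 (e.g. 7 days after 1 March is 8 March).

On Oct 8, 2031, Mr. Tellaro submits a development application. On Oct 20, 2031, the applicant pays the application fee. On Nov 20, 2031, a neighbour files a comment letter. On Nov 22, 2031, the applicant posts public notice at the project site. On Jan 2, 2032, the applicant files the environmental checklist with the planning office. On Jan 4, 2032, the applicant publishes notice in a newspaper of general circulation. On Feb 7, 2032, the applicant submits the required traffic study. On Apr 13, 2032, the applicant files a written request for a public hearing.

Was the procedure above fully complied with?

No

Step 1 — 11 and 44 days from Oct 8, 2031 (when the application is submitted) are Oct 19, 2031 and Nov 21, 2031 respectively; done Oct 20, 2031 — within the window.
Step 2 — counting 61 days from Nov 19, 2031 (end of the 30-day hold period, which began when the application fee is paid on Oct 20, 2031) gives a deadline of Jan 19, 2032; completed Nov 22, 2031, before the deadline.
Step 3 — counting 37 days from Nov 22, 2031 (when on-site notice is posted) gives a deadline of Dec 29, 2031; not done until Jan 2, 2032, 4 days after the deadline.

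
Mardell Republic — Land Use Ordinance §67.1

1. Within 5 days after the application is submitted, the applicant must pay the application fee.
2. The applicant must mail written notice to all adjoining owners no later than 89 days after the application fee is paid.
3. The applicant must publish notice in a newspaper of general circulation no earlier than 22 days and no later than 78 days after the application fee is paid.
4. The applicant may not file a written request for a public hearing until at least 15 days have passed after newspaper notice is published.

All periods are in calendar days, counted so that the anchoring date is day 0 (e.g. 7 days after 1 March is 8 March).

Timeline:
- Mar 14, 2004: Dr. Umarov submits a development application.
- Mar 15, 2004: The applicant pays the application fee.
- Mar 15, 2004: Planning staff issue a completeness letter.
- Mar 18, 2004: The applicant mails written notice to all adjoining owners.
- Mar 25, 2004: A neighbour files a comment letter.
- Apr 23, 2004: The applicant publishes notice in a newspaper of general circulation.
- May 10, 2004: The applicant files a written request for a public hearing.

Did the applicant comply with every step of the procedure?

Step 1: 5 days after Mar 14, 2004 (when the application is submitted) is Mar 19, 2004; done Mar 15, 2004 — timely.
Step 2: 89 days after Mar 15, 2004 (when the application fee is paid) is Jun 12, 2004; done Mar 18, 2004 — timely.
Step 3: the window is 22–78 days after Mar 15, 2004 (when the application fee is paid), so Apr 6, 2004 through Jun 1, 2004; Apr 23, 2004 falls inside that range.
Step 4: the earliest permitted date is 15 days after Apr 23, 2004 (when newspaper notice is published), i.e. May 8, 2004; done May 10, 2004 — permitted.

Yes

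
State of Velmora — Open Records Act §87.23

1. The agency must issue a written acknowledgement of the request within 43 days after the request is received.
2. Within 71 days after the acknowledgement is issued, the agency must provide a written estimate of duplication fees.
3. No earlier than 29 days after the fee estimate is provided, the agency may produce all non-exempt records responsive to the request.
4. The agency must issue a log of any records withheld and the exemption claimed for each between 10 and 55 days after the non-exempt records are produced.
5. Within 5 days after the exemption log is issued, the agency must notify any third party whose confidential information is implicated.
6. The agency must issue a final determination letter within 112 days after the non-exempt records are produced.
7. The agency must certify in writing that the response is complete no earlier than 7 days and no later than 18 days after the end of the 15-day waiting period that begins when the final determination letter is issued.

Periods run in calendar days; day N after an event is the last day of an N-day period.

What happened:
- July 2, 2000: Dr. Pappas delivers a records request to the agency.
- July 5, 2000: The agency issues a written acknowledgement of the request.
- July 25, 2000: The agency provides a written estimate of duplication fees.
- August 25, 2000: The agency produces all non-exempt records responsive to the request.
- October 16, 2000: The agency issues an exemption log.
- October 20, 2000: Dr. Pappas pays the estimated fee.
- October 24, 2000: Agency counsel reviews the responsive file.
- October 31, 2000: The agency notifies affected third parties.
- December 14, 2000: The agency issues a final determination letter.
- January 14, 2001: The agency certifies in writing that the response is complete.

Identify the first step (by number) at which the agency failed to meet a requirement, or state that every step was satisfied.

Step 1: 43 days after July 2, 2000 (when the request is received) is August 14, 2000; July 5, 2000 is within that limit.
Step 2: 71 days after July 5, 2000 (when the acknowledgement is issued) is September 14, 2000; done July 25, 2000 — timely.
Step 3: the earliest permitted date is 29 days after July 25, 2000 (when the fee estimate is provided), i.e. August 23, 2000; done August 25, 2000, after the minimum wait.
Step 4: the window is 10–55 days after August 25, 2000 (when the non-exempt records are produced), so September 4, 2000 through October 19, 2000; done October 16, 2000 — within the window.
Step 5: 5 days after October 16, 2000 (when the exemption log is issued) is October 21, 2000; October 31, 2000 misses that deadline by 10 days.
That is the first point of non-compliance.

Step 5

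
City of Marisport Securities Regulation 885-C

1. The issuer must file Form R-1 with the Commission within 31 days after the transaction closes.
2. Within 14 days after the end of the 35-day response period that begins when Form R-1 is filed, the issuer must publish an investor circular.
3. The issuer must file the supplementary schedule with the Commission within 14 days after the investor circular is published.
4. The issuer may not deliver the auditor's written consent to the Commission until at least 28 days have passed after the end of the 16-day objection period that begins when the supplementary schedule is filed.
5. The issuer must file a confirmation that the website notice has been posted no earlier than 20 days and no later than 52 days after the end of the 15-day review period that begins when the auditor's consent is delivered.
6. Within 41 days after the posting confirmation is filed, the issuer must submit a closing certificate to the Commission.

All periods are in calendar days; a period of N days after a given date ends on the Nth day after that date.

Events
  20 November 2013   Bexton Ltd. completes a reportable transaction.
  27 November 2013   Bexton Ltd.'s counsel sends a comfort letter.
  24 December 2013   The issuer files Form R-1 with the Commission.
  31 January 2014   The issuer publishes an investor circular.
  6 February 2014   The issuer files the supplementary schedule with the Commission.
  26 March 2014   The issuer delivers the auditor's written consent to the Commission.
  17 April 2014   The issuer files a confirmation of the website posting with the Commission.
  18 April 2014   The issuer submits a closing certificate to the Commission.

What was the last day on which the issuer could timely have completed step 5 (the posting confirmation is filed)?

The auditor's consent is delivered on 26 March 2014; the 15-day review period therefore ends 10 April 2014, and step 5 runs from that date. The window is 20–52 days after 10 April 2014; it closes on 1 June 2014.

1 June 2014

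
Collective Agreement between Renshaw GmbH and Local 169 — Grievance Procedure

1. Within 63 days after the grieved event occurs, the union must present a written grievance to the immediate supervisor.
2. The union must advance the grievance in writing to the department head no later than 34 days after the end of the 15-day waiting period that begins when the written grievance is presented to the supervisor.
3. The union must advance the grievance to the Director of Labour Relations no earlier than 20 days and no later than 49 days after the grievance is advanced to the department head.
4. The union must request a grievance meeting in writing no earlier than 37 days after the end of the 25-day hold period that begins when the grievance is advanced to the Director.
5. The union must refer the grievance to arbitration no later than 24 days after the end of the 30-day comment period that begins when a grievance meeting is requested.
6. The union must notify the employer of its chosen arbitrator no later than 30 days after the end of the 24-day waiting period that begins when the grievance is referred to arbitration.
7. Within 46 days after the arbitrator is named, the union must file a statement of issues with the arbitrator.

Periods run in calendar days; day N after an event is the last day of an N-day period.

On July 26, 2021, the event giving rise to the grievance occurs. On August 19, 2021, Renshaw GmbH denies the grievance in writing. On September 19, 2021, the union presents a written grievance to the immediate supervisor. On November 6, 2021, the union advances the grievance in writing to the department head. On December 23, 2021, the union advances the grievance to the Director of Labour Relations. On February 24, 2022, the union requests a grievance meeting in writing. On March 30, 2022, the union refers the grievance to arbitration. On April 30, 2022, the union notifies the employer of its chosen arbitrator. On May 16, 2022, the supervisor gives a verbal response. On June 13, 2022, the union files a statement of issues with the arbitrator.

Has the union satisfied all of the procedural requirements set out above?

(1) due by July 26, 2021 + 63 days = September 27, 2021; September 19, 2021 is within that limit.
(2) due by October 4, 2021 + 34 days = November 7, 2021; completed November 6, 2021, before the deadline.
(3) the permitted window runs from November 6, 2021 + 20 = November 26, 2021 to November 6, 2021 + 49 = December 25, 2021; done December 23, 2021, which is between those dates.
(4) permitted from January 17, 2022 + 37 days = February 23, 2022 onward; done February 24, 2022, after the minimum wait.
(5) due by March 26, 2022 + 24 days = April 19, 2022; done March 30, 2022 — timely.
(6) due by April 23, 2022 + 30 days = May 23, 2022; April 30, 2022 is within that limit.
(7) due by April 30, 2022 + 46 days = June 15, 2022; completed June 13, 2022, before the deadline.

Yes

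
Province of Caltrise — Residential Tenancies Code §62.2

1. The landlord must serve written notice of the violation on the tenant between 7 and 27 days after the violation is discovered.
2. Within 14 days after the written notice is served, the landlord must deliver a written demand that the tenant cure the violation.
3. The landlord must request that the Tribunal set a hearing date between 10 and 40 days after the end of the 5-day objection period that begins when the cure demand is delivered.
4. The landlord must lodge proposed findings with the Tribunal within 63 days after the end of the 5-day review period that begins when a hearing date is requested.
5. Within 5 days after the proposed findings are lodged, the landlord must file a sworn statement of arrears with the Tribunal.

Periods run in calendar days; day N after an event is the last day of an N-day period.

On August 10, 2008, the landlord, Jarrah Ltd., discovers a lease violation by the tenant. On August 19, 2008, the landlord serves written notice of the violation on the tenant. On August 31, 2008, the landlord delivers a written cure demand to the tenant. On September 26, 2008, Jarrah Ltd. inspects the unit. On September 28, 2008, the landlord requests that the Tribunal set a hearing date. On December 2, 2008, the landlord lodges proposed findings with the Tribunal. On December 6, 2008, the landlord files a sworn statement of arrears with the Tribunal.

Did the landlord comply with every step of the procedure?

Step 1 — 7 and 27 days from August 10, 2008 (when the violation is discovered) are August 17, 2008 and September 6, 2008 respectively; done August 19, 2008, which is between those dates.
Step 2 — counting 14 days from August 19, 2008 (when the written notice is served) gives a deadline of September 2, 2008; done August 31, 2008 — timely.
Step 3 — 10 and 40 days from September 5, 2008 (end of the 5-day objection period, which began when the cure demand is delivered on August 31, 2008) are September 15, 2008 and October 15, 2008 respectively; done September 28, 2008, which is between those dates.
Step 4 — counting 63 days from October 3, 2008 (end of the 5-day review period, which began when a hearing date is requested on September 28, 2008) gives a deadline of December 5, 2008; December 2, 2008 is within that limit.
Step 5 — counting 5 days from December 2, 2008 (when the proposed findings are lodged) gives a deadline of December 7, 2008; December 6, 2008 is within that limit.

Yes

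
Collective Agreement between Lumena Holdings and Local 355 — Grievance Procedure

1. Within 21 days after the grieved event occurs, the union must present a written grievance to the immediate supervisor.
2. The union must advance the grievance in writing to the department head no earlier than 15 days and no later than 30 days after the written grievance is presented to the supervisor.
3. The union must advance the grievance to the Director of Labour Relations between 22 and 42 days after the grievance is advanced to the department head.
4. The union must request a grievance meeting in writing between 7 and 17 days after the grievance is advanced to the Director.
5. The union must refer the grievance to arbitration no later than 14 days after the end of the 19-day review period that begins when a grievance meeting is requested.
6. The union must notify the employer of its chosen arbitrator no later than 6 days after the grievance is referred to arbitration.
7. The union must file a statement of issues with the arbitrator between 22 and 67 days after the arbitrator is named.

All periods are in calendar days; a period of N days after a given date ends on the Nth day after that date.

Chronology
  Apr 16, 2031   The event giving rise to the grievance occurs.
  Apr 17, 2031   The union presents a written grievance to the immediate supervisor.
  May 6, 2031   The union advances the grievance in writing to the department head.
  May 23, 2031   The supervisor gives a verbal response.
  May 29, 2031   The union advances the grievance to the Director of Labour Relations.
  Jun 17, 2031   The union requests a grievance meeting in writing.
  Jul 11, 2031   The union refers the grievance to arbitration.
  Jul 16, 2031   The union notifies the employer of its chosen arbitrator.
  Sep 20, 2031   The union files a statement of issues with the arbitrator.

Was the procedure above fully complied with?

(1) due by Apr 16, 2031 + 21 days = May 7, 2031; Apr 17, 2031 is within that limit.
(2) the permitted window runs from Apr 17, 2031 + 15 = May 2, 2031 to Apr 17, 2031 + 30 = May 17, 2031; done May 6, 2031 — within the window.
(3) the permitted window runs from May 6, 2031 + 22 = May 28, 2031 to May 6, 2031 + 42 = Jun 17, 2031; May 29, 2031 falls inside that range.
(4) the permitted window runs from May 29, 2031 + 7 = Jun 5, 2031 to May 29, 2031 + 17 = Jun 15, 2031; done Jun 17, 2031 — 2 days after the window closed.
No need to go further; step 4 was not satisfied.

No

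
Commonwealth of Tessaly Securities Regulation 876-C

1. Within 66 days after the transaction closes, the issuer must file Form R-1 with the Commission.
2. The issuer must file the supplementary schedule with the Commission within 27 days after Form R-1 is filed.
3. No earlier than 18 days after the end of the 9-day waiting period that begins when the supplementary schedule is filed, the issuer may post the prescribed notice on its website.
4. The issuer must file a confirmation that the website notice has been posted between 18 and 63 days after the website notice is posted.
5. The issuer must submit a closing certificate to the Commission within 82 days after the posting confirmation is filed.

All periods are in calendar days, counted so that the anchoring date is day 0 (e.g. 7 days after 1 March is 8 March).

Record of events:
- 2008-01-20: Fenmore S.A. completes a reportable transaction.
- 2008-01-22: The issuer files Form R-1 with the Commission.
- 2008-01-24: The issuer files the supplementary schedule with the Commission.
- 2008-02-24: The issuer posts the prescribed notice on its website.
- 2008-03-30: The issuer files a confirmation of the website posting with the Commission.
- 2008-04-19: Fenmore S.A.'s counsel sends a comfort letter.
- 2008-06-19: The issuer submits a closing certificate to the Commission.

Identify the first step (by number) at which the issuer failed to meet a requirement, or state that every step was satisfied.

Step 1 — counting 66 days from 2008-01-20 (when the transaction closes) gives a deadline of 2008-03-26; completed 2008-01-22, before the deadline.
Step 2 — counting 27 days from 2008-01-22 (when Form R-1 is filed) gives a deadline of 2008-02-18; 2008-01-24 is within that limit.
Step 3 — must wait 18 days from 2008-02-02 (end of the 9-day waiting period, which began when the supplementary schedule is filed on 2008-01-24), so not before 2008-02-20; 2008-02-24 is on or after that date.
Step 4 — 18 and 63 days from 2008-02-24 (when the website notice is posted) are 2008-03-13 and 2008-04-27 respectively; done 2008-03-30 — within the window.
Step 5 — counting 82 days from 2008-03-30 (when the posting confirmation is filed) gives a deadline of 2008-06-20; 2008-06-19 is within that limit.

None — every step was satisfied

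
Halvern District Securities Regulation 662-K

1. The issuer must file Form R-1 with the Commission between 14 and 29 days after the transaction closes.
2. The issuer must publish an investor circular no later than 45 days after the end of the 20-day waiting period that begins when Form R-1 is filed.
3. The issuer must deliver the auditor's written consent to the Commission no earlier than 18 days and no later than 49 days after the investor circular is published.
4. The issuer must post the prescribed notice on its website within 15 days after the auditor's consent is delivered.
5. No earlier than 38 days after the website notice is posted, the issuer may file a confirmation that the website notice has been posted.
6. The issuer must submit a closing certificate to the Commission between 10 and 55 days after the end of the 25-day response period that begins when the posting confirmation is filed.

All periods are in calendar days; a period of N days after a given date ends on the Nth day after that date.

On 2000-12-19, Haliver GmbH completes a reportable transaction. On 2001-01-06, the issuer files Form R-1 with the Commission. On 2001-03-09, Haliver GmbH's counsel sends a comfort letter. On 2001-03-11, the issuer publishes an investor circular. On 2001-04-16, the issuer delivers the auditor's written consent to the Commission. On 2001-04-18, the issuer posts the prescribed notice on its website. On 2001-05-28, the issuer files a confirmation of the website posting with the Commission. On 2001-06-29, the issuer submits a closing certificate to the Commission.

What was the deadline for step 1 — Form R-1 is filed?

Step 1 runs from 2000-12-19, when the transaction closes. The window is 14–29 days after 2000-12-19; it closes on 2001-01-17.

2001-01-17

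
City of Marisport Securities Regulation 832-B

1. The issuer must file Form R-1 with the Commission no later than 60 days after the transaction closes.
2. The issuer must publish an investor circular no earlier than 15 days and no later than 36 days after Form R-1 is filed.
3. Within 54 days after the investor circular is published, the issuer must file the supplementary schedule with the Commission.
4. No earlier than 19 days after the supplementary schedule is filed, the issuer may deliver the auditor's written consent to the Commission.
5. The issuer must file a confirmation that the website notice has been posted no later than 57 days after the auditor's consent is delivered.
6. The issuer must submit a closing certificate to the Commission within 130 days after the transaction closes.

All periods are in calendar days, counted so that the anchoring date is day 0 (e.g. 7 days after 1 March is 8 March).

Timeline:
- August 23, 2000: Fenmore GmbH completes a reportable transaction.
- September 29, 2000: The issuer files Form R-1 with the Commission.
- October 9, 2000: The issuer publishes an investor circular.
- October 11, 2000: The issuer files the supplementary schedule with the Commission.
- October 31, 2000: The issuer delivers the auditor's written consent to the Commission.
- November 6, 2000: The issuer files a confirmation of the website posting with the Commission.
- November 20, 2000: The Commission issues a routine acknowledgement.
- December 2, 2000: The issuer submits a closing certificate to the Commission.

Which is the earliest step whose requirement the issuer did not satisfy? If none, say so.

(1) due by August 23, 2000 + 60 days = October 22, 2000; September 29, 2000 is within that limit.
(2) the permitted window runs from September 29, 2000 + 15 = October 14, 2000 to September 29, 2000 + 36 = November 4, 2000; done October 9, 2000 — 5 days before the window opened.

Step 2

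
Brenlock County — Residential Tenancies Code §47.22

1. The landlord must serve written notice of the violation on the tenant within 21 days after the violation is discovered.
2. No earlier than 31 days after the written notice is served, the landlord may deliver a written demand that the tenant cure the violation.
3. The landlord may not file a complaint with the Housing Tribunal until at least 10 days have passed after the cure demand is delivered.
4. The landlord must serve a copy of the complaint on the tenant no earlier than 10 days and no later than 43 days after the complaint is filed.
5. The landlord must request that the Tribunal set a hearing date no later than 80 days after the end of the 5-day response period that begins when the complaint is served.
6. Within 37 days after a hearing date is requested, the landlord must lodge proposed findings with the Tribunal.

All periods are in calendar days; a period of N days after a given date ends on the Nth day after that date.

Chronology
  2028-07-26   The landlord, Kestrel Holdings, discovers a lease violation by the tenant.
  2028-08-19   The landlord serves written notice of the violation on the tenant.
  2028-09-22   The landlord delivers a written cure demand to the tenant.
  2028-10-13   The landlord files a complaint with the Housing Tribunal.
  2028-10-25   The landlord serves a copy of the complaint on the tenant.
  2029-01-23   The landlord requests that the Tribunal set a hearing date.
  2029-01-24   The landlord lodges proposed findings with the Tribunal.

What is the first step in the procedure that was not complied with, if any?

(1) due by 2028-07-26 + 21 days = 2028-08-16; not done until 2028-08-19, 3 days after the deadline.

Step 1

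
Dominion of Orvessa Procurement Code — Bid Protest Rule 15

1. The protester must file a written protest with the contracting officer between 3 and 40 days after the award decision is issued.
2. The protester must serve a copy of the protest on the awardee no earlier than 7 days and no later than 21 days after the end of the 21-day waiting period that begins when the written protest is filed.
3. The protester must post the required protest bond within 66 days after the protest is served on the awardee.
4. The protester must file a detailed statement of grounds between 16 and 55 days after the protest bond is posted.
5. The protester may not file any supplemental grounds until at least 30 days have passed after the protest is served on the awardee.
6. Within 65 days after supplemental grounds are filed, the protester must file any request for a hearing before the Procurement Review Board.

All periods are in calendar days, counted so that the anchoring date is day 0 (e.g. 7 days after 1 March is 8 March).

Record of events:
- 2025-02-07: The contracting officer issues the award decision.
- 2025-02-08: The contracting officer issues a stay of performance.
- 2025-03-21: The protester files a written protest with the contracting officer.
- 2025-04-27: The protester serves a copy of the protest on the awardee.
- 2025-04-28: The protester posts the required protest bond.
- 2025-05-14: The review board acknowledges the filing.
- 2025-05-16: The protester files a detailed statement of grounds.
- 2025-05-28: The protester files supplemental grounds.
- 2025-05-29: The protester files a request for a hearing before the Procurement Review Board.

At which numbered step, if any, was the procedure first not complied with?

Step 1

Step 1: the window is 3–40 days after 2025-02-07 (when the award decision is issued), so 2025-02-10 through 2025-03-19; 2025-03-21 is 2 days past the end of the window.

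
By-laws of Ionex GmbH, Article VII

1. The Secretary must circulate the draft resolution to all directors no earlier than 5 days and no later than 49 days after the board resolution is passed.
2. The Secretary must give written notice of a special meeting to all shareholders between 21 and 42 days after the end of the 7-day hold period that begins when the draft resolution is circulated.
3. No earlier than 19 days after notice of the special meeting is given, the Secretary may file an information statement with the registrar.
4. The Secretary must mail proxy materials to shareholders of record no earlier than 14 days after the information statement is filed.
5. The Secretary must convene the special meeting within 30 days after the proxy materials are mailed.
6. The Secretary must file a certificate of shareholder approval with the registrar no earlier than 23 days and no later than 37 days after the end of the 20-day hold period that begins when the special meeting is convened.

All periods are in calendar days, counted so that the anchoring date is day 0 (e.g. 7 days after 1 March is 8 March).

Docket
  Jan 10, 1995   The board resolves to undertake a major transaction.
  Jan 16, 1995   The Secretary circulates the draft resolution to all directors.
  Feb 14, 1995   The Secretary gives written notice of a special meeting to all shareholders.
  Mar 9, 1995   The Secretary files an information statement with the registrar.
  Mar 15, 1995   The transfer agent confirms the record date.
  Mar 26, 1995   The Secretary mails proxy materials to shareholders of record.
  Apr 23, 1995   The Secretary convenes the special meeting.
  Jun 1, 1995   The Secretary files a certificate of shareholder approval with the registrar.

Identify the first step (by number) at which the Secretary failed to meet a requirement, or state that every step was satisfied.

Step 1 — 5 and 49 days from Jan 10, 1995 (when the board resolution is passed) are Jan 15, 1995 and Feb 28, 1995 respectively; Jan 16, 1995 falls inside that range.
Step 2 — 21 and 42 days from Jan 23, 1995 (end of the 7-day hold period, which began when the draft resolution is circulated on Jan 16, 1995) are Feb 13, 1995 and Mar 6, 1995 respectively; done Feb 14, 1995 — within the window.
Step 3 — must wait 19 days from Feb 14, 1995 (when notice of the special meeting is given), so not before Mar 5, 1995; Mar 9, 1995 is on or after that date.
Step 4 — must wait 14 days from Mar 9, 1995 (when the information statement is filed), so not before Mar 23, 1995; done Mar 26, 1995, after the minimum wait.
Step 5 — counting 30 days from Mar 26, 1995 (when the proxy materials are mailed) gives a deadline of Apr 25, 1995; done Apr 23, 1995 — timely.
Step 6 — 23 and 37 days from May 13, 1995 (end of the 20-day hold period, which began when the special meeting is convened on Apr 23, 1995) are Jun 5, 1995 and Jun 19, 1995 respectively; done Jun 1, 1995 — 4 days before the window opened.
The procedure was therefore not followed at step 6.

Step 6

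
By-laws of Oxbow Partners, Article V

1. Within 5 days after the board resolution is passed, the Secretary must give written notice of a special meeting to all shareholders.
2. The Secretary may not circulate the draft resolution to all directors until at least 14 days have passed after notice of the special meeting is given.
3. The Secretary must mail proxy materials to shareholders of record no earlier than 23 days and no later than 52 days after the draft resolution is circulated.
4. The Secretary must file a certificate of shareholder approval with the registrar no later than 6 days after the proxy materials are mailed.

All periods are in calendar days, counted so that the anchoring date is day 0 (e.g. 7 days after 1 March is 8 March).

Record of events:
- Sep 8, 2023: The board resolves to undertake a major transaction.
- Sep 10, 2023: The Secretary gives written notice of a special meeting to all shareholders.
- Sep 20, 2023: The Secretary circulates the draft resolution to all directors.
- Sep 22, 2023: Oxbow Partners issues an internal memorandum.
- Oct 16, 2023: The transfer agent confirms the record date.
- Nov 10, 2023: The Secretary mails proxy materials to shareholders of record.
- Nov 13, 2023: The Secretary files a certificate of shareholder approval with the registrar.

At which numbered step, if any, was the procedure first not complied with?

(1) due by Sep 8, 2023 + 5 days = Sep 13, 2023; Sep 10, 2023 is within that limit.
(2) permitted from Sep 10, 2023 + 14 days = Sep 24, 2023 onward; Sep 20, 2023 is 4 days before the earliest permitted date.

Step 2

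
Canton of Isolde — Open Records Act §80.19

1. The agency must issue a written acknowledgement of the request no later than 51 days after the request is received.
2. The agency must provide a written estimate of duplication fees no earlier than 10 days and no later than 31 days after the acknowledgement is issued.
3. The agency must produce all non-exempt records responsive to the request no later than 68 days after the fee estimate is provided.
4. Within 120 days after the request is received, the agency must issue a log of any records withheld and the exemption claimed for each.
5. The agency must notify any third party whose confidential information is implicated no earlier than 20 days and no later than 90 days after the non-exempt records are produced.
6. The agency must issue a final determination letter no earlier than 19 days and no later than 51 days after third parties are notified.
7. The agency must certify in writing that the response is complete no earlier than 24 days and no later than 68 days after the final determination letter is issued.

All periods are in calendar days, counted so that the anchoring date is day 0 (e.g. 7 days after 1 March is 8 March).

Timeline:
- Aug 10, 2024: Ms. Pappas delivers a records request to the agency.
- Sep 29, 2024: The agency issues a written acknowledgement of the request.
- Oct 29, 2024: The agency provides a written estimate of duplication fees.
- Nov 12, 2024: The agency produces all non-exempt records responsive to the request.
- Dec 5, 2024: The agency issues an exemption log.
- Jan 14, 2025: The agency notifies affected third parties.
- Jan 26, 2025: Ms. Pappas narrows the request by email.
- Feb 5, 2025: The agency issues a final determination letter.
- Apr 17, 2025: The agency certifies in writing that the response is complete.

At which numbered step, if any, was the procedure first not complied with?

Step 7

(1) due by Aug 10, 2024 + 51 days = Sep 30, 2024; done Sep 29, 2024 — timely.
(2) the permitted window runs from Sep 29, 2024 + 10 = Oct 9, 2024 to Sep 29, 2024 + 31 = Oct 30, 2024; done Oct 29, 2024, which is between those dates.
(3) due by Oct 29, 2024 + 68 days = Jan 5, 2025; done Nov 12, 2024 — timely.
(4) due by Aug 10, 2024 + 120 days = Dec 8, 2024; Dec 5, 2024 is within that limit.
(5) the permitted window runs from Nov 12, 2024 + 20 = Dec 2, 2024 to Nov 12, 2024 + 90 = Feb 10, 2025; done Jan 14, 2025, which is between those dates.
(6) the permitted window runs from Jan 14, 2025 + 19 = Feb 2, 2025 to Jan 14, 2025 + 51 = Mar 6, 2025; done Feb 5, 2025, which is between those dates.
(7) the permitted window runs from Feb 5, 2025 + 24 = Mar 1, 2025 to Feb 5, 2025 + 68 = Apr 14, 2025; done Apr 17, 2025 — 3 days after the window closed.
Later steps need not be reached.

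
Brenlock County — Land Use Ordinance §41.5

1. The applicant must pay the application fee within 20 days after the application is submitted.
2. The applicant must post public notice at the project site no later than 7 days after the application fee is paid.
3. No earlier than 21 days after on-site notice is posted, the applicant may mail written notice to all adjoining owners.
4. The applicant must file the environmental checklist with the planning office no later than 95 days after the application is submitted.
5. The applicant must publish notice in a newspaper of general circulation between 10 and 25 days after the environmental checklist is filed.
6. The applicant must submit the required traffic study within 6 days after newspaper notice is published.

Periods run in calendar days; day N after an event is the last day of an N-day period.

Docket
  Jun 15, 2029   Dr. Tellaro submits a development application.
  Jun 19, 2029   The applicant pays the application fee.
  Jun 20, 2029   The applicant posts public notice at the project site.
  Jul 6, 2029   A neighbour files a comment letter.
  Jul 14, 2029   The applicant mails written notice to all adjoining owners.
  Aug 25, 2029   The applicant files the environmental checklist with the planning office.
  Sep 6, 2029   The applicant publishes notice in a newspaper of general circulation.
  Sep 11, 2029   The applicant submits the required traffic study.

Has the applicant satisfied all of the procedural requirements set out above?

Step 1 — counting 20 days from Jun 15, 2029 (when the application is submitted) gives a deadline of Jul 5, 2029; completed Jun 19, 2029, before the deadline.
Step 2 — counting 7 days from Jun 19, 2029 (when the application fee is paid) gives a deadline of Jun 26, 2029; Jun 20, 2029 is within that limit.
Step 3 — must wait 21 days from Jun 20, 2029 (when on-site notice is posted), so not before Jul 11, 2029; done Jul 14, 2029, after the minimum wait.
Step 4 — counting 95 days from Jun 15, 2029 (when the application is submitted) gives a deadline of Sep 18, 2029; Aug 25, 2029 is within that limit.
Step 5 — 10 and 25 days from Aug 25, 2029 (when the environmental checklist is filed) are Sep 4, 2029 and Sep 19, 2029 respectively; done Sep 6, 2029, which is between those dates.
Step 6 — counting 6 days from Sep 6, 2029 (when newspaper notice is published) gives a deadline of Sep 12, 2029; Sep 11, 2029 is within that limit.

Yes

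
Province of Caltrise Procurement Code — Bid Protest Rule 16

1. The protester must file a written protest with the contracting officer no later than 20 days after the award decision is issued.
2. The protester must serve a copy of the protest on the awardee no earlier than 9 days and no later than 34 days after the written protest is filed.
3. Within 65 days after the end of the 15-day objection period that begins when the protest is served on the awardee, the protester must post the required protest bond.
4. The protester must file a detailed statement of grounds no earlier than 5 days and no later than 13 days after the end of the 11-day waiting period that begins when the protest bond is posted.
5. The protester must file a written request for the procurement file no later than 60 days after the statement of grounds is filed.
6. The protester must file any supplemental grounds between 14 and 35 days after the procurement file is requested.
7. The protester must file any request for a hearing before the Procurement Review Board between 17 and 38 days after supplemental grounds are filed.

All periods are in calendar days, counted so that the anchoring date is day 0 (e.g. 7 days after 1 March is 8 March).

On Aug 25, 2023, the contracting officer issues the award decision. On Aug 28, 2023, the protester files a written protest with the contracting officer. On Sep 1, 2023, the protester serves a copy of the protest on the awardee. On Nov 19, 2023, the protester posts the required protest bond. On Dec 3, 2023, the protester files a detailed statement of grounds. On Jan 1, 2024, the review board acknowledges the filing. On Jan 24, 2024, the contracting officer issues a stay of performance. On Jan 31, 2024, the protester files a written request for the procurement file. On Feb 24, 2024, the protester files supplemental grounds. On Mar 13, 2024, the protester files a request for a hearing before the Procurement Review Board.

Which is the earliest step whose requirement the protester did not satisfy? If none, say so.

Step 2

(1) due by Aug 25, 2023 + 20 days = Sep 14, 2023; completed Aug 28, 2023, before the deadline.
(2) the permitted window runs from Aug 28, 2023 + 9 = Sep 6, 2023 to Aug 28, 2023 + 34 = Oct 1, 2023; Sep 1, 2023 is 5 days too early.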